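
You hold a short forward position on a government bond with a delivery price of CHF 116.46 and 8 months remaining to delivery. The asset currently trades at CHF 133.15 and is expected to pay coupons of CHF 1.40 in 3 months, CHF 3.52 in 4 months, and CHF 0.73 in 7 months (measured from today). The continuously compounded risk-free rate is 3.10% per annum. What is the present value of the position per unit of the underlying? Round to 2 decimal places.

PV(remaining coupons) I = 1.40·e^(−0.0310·3/12) + 3.52·e^(−0.0310·4/12) + 0.73·e^(−0.0310·7/12) = 5.5899
Current forward F = (S − I)·e^(rT) = (133.15 − 5.5899)·e^(0.0310·8/12) = 127.5601 × 1.020882 = 130.2238
Value (long) = (F − K)·e^(−rT) = (130.2238 − 116.46) × 0.979545 = 13.4823
Short position value = −(long value) = -CHF 13.48

-CHF 13.48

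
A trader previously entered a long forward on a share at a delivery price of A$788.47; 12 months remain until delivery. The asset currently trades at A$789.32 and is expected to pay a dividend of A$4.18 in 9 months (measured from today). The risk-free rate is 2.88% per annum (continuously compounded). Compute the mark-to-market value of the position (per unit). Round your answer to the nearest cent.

PV(remaining dividends) I = 4.18·e^(−0.0288·9/12) = 4.0907
Current forward F = (S − I)·e^(rT) = (789.32 − 4.0907)·e^(0.0288·12/12) = 785.2293 × 1.029219 = 808.1729
Value (long) = (F − K)·e^(−rT) = (808.1729 − 788.47) × 0.971611 = 19.1436
Value = A$19.14

A$19.14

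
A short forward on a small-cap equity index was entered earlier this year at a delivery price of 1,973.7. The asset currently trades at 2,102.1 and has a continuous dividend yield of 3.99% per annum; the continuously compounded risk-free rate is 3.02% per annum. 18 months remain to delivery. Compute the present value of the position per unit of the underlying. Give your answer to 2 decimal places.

Current fair forward for the remaining 18 months: F = S·e^((r − q)·T), (r − q) = 0.0302 − 0.0399 = -0.0097
F = 2102.1 · e^(-0.0097 × 18/12) = 2102.1 × 0.98555534 = 2071.7359
Value of long forward = (F − K)·e^(−rT) = (2071.7359 − 1973.7) · e^(−0.0302·18/12)
= 98.0359 × 0.95571073 = 93.69
Short position value = −(long value) = -93.69

-93.69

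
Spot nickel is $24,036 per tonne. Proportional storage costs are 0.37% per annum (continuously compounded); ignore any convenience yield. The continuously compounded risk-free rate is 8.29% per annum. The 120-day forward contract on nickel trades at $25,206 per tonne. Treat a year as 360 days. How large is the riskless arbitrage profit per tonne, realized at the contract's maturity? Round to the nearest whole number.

Fair forward: F* = S·e^(carry·T), with carry = (r + u) = 0.0829 + 0.0037 = 0.0866
F* = 24036 · e^(0.0866 × 120/360) = 24036 · e^0.028867 = 24036 × 1.029288 = $24739.9664
Market $25206 > fair $24739.9664: forward overpriced → cash-and-carry (buy spot, short the forward).
At maturity, profit = |F_mkt − F*| = |25206 − 24739.9664| = $466 per tonne

$466 per tonne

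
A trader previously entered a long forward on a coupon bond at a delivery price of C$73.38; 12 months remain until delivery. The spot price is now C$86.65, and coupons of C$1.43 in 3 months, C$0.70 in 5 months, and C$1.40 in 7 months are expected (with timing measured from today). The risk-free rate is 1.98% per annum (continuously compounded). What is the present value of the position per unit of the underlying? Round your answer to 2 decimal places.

PV(remaining coupons) I = 1.43·e^(−0.0198·3/12) + 0.70·e^(−0.0198·5/12) + 1.40·e^(−0.0198·7/12) = 3.5011
Current forward F = (S − I)·e^(rT) = (86.65 − 3.5011)·e^(0.0198·12/12) = 83.1489 × 1.019997 = 84.8116
Value (long) = (F − K)·e^(−rT) = (84.8116 − 73.38) × 0.980395 = 11.2075
Value = C$11.21

C$11.21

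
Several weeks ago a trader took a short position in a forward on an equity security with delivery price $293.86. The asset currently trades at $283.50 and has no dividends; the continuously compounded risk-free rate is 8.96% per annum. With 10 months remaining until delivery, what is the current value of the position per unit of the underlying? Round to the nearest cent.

Current fair forward for the remaining 10 months: F = S·e^(r·T), r = 0.0896
F = 283.50 · e^(0.0896 × 10/12) = 283.50 × 1.077525 = 305.4783
Value of long forward = (F − K)·e^(−rT) = (305.4783 − 293.86) · e^(−0.0896·10/12)
= 11.6183 × 0.928053 = 10.78
Short position value = −(long value) = -$10.78

-$10.78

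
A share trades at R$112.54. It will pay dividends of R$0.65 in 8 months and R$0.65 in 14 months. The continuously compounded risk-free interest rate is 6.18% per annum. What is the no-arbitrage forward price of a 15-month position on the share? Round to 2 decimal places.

R$120.25

PV(dividends) I = 0.65·e^(−0.0618·8/12) + 0.65·e^(−0.0618·14/12)
I = 0.6238 + 0.6048 = 1.2286
F = (S − I)·e^(rT) = (112.54 − 1.2286) · e^(0.0618·15/12)
= 111.3114 · e^0.077250 = 111.3114 × 1.080312 = R$120.25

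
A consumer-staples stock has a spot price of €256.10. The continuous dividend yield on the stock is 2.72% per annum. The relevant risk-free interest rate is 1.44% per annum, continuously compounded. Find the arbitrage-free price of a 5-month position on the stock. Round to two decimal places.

F = S·e^((r − q)T) = 256.10 · e^((0.0144 − 0.0272) × 5/12)
= 256.10 · e^-0.005333 = 256.10 × 0.994681
F = €254.74

€254.74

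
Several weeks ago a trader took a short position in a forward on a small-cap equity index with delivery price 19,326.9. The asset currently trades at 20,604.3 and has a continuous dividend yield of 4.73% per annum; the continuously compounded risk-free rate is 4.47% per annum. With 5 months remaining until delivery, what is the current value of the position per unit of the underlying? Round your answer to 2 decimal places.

-1231.93

Current fair forward for the remaining 5 months: F = S·e^((r − q)·T), (r − q) = 0.0447 − 0.0473 = -0.0026
F = 20604.3 · e^(-0.0026 × 5/12) = 20604.3 × 0.99891725 = 20581.9907
Value of long forward = (F − K)·e^(−rT) = (20581.9907 − 19326.9) · e^(−0.0447·5/12)
= 1255.0907 × 0.98154737 = 1231.93
Short position value = −(long value) = -1231.93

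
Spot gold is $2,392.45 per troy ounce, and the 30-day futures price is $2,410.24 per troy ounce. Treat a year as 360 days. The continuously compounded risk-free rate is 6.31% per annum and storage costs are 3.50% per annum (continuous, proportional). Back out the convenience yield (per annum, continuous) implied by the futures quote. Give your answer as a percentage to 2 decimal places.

0.92%

F = S·e^((r+u−y)T) ⇒ (r+u−y) = ln(F/S)/T
ln(2410.24/2392.45) = 0.007408; /T ⇒ 0.088896
y = r + u − ln(F/S)/T = 0.0631 + 0.0350 − 0.088896 = 0.009204
y = 0.92%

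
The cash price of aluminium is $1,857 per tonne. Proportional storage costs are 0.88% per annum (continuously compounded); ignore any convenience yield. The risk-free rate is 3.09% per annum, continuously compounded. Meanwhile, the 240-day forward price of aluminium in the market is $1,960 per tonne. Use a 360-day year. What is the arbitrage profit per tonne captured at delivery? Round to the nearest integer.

Fair forward: F* = S·e^(carry·T), with carry = (r + u) = 0.0309 + 0.0088 = 0.0397
F* = 1857 · e^(0.0397 × 240/360) = 1857 · e^0.026467 = 1857 × 1.026820 = $1906.8047
Market $1960 > fair $1906.8047: forward overpriced → cash-and-carry (buy spot, short the forward).
At maturity, profit = |F_mkt − F*| = |1960 − 1906.8047| = $53 per tonne

$53 per tonne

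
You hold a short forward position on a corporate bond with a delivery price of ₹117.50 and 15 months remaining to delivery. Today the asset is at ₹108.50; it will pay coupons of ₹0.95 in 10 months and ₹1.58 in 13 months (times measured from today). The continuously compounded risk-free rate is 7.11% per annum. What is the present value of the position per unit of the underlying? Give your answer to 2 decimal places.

PV(remaining coupons) I = 0.95·e^(−0.0711·10/12) + 1.58·e^(−0.0711·13/12) = 2.3582
Current forward F = (S − I)·e^(rT) = (108.50 − 2.3582)·e^(0.0711·15/12) = 106.1418 × 1.092944 = 116.0070
Value (long) = (F − K)·e^(−rT) = (116.0070 − 117.50) × 0.914960 = -1.3660
Short position value = −(long value) = ₹1.37

₹1.37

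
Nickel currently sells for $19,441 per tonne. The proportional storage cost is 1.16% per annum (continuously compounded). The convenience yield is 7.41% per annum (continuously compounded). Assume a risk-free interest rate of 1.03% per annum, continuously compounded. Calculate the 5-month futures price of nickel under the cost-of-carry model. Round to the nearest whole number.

$19,023 per tonne

Net carry = r + u − y = 0.0103 + 0.0116 − 0.0741 = -0.0522
F = S·e^((r+u−y)T) = 19441 · e^(-0.0522 × 5/12) = 19441 · e^-0.021750
= 19441 × 0.978485 = $19,023 per tonne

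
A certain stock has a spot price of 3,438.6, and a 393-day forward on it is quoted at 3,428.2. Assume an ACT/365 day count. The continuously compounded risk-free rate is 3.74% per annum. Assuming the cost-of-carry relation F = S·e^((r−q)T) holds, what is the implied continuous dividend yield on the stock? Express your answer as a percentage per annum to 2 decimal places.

4.02%

From F = S·e^((r−q)T): (r − q) = ln(F/S)/T
ln(3428.2/3438.6) = ln(0.996976) = -0.003029
(r − q) = -0.003029 / (393/365) = -0.002813
q = r − ln(F/S)/T = 0.0374 + 0.002813 = 0.040213
q = 4.02%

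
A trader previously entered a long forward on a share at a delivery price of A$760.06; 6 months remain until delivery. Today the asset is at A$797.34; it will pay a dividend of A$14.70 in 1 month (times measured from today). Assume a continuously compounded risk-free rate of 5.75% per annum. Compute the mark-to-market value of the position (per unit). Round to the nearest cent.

A$44.19

PV(remaining dividends) I = 14.70·e^(−0.0575·1/12) = 14.6297
Current forward F = (S − I)·e^(rT) = (797.34 − 14.6297)·e^(0.0575·6/12) = 782.7103 × 1.029167 = 805.5396
Value (long) = (F − K)·e^(−rT) = (805.5396 − 760.06) × 0.971659 = 44.1907
Value = A$44.19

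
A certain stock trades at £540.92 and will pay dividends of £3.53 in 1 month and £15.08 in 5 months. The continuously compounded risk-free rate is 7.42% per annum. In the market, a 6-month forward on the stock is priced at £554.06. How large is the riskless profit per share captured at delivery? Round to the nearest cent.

£11.51 per share

PV(dividends) I = 3.53·e^(−0.0742·1/12) + 15.08·e^(−0.0742·5/12) = 18.1292
Fair forward F* = (S − I)·e^(rT) = (540.92 − 18.1292)·e^0.037100 = 522.7908 × 1.037797 = 542.5507
Market £554.06 > fair 542.5507: forward overpriced → cash-and-carry (borrow at r, buy the stock and collect the dividends, short the forward).
Profit at T = |F_mkt − F*| = |554.06 − 542.5507| = £11.51 per share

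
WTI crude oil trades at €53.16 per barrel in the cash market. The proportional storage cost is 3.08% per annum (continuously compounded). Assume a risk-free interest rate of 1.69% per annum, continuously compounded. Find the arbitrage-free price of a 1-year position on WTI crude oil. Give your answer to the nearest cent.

€55.76 per barrel

Net carry = r + u − y = 0.0169 + 0.0308 − 0.0000 = 0.0477
F = S·e^((r+u−y)T) = 53.16 · e^(0.0477 × 1) = 53.16 · e^0.047700
= 53.16 × 1.048856 = €55.76 per barrel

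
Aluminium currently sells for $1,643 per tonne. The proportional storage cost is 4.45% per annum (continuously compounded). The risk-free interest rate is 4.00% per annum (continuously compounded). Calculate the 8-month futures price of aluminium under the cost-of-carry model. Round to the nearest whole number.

Net carry = r + u − y = 0.0400 + 0.0445 − 0.0000 = 0.0845
F = S·e^((r+u−y)T) = 1643 · e^(0.0845 × 8/12) = 1643 · e^0.056333
= 1643 × 1.057950 = $1,738 per tonne

$1,738 per tonne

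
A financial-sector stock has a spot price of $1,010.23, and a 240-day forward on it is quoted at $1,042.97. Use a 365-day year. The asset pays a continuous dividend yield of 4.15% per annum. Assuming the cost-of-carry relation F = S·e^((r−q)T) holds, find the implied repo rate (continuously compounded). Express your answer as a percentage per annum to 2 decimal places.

From F = S·e^((r−q)T): (r − q) = ln(F/S)/T
ln(1042.97/1010.23) = ln(1.032408) = 0.031894
(r − q) = 0.031894 / (240/365) = 0.048505
r = ln(F/S)/T + q = 0.048505 + 0.0415 = 0.090005
r = 9.00%

9.00%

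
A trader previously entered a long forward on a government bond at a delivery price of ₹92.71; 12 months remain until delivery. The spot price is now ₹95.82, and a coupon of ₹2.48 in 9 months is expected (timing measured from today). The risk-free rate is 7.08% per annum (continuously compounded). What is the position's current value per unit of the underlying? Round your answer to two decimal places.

₹7.10

PV(remaining coupons) I = 2.48·e^(−0.0708·9/12) = 2.3517
Current forward F = (S − I)·e^(rT) = (95.82 − 2.3517)·e^(0.0708·12/12) = 93.4683 × 1.073367 = 100.3258
Value (long) = (F − K)·e^(−rT) = (100.3258 − 92.71) × 0.931648 = 7.0952
Value = ₹7.10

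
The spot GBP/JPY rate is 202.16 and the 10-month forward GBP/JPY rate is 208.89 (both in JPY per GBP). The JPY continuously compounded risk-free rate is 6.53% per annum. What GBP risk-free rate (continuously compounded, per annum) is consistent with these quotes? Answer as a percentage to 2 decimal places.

2.60%

F = S·e^((r_JPY − r_GBP)T) ⇒ r_GBP = r_JPY − ln(F/S)/T
ln(208.89/202.16) = 0.032748; /(10/12) = 0.039298
r_GBP = 0.0653 − 0.039298 = 0.026002
r_GBP = 2.60%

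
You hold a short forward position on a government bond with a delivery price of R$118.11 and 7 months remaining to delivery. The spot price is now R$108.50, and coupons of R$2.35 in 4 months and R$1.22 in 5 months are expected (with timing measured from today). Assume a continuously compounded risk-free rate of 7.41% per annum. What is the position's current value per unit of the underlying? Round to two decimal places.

R$8.09

PV(remaining coupons) I = 2.35·e^(−0.0741·4/12) + 1.22·e^(−0.0741·5/12) = 3.4756
Current forward F = (S − I)·e^(rT) = (108.50 − 3.4756)·e^(0.0741·7/12) = 105.0244 × 1.044173 = 109.6636
Value (long) = (F − K)·e^(−rT) = (109.6636 − 118.11) × 0.957696 = -8.0891
Short position value = −(long value) = R$8.09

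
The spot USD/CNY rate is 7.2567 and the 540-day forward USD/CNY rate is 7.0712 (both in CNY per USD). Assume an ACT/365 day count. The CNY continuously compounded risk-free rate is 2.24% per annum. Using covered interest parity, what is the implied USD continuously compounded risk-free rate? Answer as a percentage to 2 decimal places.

3.99%

F = S·e^((r_CNY − r_USD)T) ⇒ r_USD = r_CNY − ln(F/S)/T
ln(7.0712/7.2567) = -0.025895; /(540/365) = -0.017503
r_USD = 0.0224 + 0.017503 = 0.039903
r_USD = 3.99%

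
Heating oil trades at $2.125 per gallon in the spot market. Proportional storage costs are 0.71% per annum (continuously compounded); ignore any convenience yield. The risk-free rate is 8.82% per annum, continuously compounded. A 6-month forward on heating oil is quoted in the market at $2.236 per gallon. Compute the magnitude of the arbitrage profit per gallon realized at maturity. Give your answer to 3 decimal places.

Fair forward: F* = S·e^(carry·T), with carry = (r + u) = 0.0882 + 0.0071 = 0.0953
F* = 2.125 · e^(0.0953 × 6/12) = 2.125 · e^0.047650 = 2.125 × 1.048804 = $2.2287
Market $2.236 > fair $2.2287: forward overpriced → cash-and-carry (buy spot, short the forward).
At maturity, profit = |F_mkt − F*| = |2.236 − 2.2287| = $0.007 per gallon

$0.007 per gallon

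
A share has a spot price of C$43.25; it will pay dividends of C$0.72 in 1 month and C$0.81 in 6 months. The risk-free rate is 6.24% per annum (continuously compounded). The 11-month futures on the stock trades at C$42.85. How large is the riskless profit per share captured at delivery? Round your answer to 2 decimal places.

C$1.36 per share

PV(dividends) I = 0.72·e^(−0.0624·1/12) + 0.81·e^(−0.0624·6/12) = 1.5014
Fair futures F* = (S − I)·e^(rT) = (43.25 − 1.5014)·e^0.057200 = 41.7486 × 1.058868 = 44.2063
Market C$42.85 < fair 44.2063: forward underpriced → reverse cash-and-carry (short the stock, invest proceeds at r, pay the dividends, go long the forward).
Profit at T = |F_mkt − F*| = |42.85 − 44.2063| = C$1.36 per share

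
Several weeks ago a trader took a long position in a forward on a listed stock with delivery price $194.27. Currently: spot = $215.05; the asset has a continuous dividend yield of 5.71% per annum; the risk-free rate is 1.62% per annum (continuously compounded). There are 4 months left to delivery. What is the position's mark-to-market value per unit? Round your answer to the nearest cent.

$17.77

Current fair forward for the remaining 4 months: F = S·e^((r − q)·T), (r − q) = 0.0162 − 0.0571 = -0.0409
F = 215.05 · e^(-0.0409 × 4/12) = 215.05 × 0.986459 = 212.1380
Value of long forward = (F − K)·e^(−rT) = (212.1380 − 194.27) · e^(−0.0162·4/12)
= 17.8680 × 0.994615 = 17.77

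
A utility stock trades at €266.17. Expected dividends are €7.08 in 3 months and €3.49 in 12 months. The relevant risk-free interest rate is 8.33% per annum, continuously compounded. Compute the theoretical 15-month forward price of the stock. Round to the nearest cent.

PV(dividends) I = 7.08·e^(−0.0833·3/12) + 3.49·e^(−0.0833·12/12)
I = 6.9341 + 3.2111 = 10.1452
F = (S − I)·e^(rT) = (266.17 − 10.1452) · e^(0.0833·15/12)
= 256.0248 · e^0.104125 = 256.0248 × 1.109739 = €284.12

€284.12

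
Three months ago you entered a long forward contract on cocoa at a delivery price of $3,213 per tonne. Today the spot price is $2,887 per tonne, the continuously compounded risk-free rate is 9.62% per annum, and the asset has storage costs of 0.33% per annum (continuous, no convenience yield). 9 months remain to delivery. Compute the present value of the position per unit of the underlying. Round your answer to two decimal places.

-$95.19 per tonne

Current fair forward for the remaining 9 months: F = S·e^((r + u)·T), (r + u) = 0.0962 + 0.0033 = 0.0995
F = 2887 · e^(0.0995 × 9/12) = 2887 × 1.07748002 = 3110.6848
Value of long forward = (F − K)·e^(−rT) = (3110.6848 − 3213) · e^(−0.0962·9/12)
= -102.3152 × 0.93039133 = -95.19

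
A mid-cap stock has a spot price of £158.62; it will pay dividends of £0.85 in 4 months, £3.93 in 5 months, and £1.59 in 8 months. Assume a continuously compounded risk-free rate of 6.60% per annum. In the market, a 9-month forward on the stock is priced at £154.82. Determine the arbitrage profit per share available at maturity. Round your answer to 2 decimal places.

£5.36 per share

PV(dividends) I = 0.85·e^(−0.0660·4/12) + 3.93·e^(−0.0660·5/12) + 1.59·e^(−0.0660·8/12) = 6.1765
Fair forward F* = (S − I)·e^(rT) = (158.62 − 6.1765)·e^0.049500 = 152.4435 × 1.050746 = 160.1794
Market £154.82 < fair 160.1794: forward underpriced → reverse cash-and-carry (short the stock, invest proceeds at r, pay the dividends, go long the forward).
Profit at T = |F_mkt − F*| = |154.82 − 160.1794| = £5.36 per share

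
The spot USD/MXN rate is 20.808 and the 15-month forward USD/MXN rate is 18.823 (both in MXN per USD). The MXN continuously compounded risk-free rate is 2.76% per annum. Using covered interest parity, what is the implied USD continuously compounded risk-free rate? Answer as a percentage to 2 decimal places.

10.78%

F = S·e^((r_MXN − r_USD)T) ⇒ r_USD = r_MXN − ln(F/S)/T
ln(18.823/20.808) = -0.100258; /(15/12) = -0.080206
r_USD = 0.0276 + 0.080206 = 0.107806
r_USD = 10.78%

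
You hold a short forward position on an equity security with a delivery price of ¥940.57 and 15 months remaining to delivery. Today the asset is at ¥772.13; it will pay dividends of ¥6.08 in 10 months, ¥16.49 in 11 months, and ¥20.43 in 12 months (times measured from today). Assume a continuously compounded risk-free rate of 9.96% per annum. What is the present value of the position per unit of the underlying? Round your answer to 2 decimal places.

¥97.48

PV(remaining dividends) I = 6.08·e^(−0.0996·10/12) + 16.49·e^(−0.0996·11/12) + 20.43·e^(−0.0996·12/12) = 39.1401
Current forward F = (S − I)·e^(rT) = (772.13 − 39.1401)·e^(0.0996·15/12) = 732.9899 × 1.132582 = 830.1712
Value (long) = (F − K)·e^(−rT) = (830.1712 − 940.57) × 0.882938 = -97.4753
Short position value = −(long value) = ¥97.48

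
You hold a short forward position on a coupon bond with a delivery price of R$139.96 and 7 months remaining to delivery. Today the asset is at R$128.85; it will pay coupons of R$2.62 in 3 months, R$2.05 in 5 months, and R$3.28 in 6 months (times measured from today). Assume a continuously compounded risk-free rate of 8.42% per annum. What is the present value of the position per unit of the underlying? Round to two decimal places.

PV(remaining coupons) I = 2.62·e^(−0.0842·3/12) + 2.05·e^(−0.0842·5/12) + 3.28·e^(−0.0842·6/12) = 7.6895
Current forward F = (S − I)·e^(rT) = (128.85 − 7.6895)·e^(0.0842·7/12) = 121.1605 × 1.050343 = 127.2601
Value (long) = (F − K)·e^(−rT) = (127.2601 − 139.96) × 0.952070 = -12.0912
Short position value = −(long value) = R$12.09

R$12.09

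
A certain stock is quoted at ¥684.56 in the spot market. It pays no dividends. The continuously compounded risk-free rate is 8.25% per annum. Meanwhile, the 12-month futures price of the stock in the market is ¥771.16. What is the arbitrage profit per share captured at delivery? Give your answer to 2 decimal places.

¥27.73 per share

Fair futures: F* = S·e^(carry·T), with carry = r = 0.0825
F* = 684.56 · e^(0.0825 × 12/12) = 684.56 · e^0.082500 = 684.56 × 1.085999 = ¥743.4315
Market ¥771.16 > fair ¥743.4315: forward overpriced → cash-and-carry (buy spot, short the forward).
At maturity, profit = |F_mkt − F*| = |771.16 − 743.4315| = ¥27.73 per share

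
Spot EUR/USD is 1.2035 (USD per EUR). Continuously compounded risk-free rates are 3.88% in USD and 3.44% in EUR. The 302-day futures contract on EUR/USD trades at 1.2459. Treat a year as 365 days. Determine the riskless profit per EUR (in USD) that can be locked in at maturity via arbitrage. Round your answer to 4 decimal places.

Fair futures: F* = S·e^(carry·T), with carry = (r_USD − r_EUR) = 0.0388 − 0.0344 = 0.0044
F* = 1.2035 · e^(0.0044 × 302/365) = 1.2035 · e^0.003641 = 1.2035 × 1.003648 = 1.2079
Market 1.2459 > fair 1.2079: forward overpriced → cash-and-carry (buy spot, short the forward).
At maturity, profit = |F_mkt − F*| = |1.2459 − 1.2079| = 0.0380 per EUR (in USD)

0.0380 per EUR (in USD)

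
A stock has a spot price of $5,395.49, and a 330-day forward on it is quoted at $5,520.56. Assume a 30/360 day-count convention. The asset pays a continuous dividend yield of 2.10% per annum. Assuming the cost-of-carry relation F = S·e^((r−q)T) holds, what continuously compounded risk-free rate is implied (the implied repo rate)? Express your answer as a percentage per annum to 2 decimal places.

From F = S·e^((r−q)T): (r − q) = ln(F/S)/T
ln(5520.56/5395.49) = ln(1.023180) = 0.022915
(r − q) = 0.022915 / (330/360) = 0.024998
r = ln(F/S)/T + q = 0.024998 + 0.0210 = 0.045998
r = 4.60%

4.60%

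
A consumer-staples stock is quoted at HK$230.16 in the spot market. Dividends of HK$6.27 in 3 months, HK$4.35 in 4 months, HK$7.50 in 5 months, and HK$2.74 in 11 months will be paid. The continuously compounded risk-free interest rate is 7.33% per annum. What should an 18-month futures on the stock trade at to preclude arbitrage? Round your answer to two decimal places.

HK$234.32

PV(dividends) I = 6.27·e^(−0.0733·3/12) + 4.35·e^(−0.0733·4/12) + 7.50·e^(−0.0733·5/12) + 2.74·e^(−0.0733·11/12)
I = 6.1561 + 4.2450 + 7.2744 + 2.5619 = 20.2374
F = (S − I)·e^(rT) = (230.16 − 20.2374) · e^(0.0733·18/12)
= 209.9226 · e^0.109950 = 209.9226 × 1.116222 = HK$234.32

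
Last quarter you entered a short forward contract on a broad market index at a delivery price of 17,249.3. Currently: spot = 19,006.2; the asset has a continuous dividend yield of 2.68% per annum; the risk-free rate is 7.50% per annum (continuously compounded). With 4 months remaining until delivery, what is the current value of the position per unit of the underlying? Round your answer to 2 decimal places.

Current fair forward for the remaining 4 months: F = S·e^((r − q)·T), (r − q) = 0.0750 − 0.0268 = 0.0482
F = 19006.2 · e^(0.0482 × 4/12) = 19006.2 × 1.01619643 = 19314.0326
Value of long forward = (F − K)·e^(−rT) = (19314.0326 − 17249.3) · e^(−0.0750·4/12)
= 2064.7326 × 0.97530991 = 2013.75
Short position value = −(long value) = -2013.75

-2013.75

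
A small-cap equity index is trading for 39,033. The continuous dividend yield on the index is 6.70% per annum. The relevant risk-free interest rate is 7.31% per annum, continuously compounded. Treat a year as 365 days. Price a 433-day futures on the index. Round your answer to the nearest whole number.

39,316

F = S·e^((r − q)T) = 39033 · e^((0.0731 − 0.0670) × 433/365)
= 39033 · e^0.007236 = 39033 × 1.007262
F = 39,316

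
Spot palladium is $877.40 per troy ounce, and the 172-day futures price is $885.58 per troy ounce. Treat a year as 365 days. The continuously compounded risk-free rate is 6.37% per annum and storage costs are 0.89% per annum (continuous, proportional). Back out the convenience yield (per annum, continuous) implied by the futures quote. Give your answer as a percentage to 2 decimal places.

5.29%

F = S·e^((r+u−y)T) ⇒ (r+u−y) = ln(F/S)/T
ln(885.58/877.40) = 0.009280; /T ⇒ 0.019693
y = r + u − ln(F/S)/T = 0.0637 + 0.0089 − 0.019693 = 0.052907
y = 5.29%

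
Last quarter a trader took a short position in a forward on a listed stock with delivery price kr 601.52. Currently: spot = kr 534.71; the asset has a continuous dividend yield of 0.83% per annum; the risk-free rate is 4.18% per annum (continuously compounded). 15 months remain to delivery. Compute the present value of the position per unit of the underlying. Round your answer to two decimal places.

kr 41.71

Current fair forward for the remaining 15 months: F = S·e^((r − q)·T), (r − q) = 0.0418 − 0.0083 = 0.0335
F = 534.71 · e^(0.0335 × 15/12) = 534.71 × 1.042764 = 557.5763
Value of long forward = (F − K)·e^(−rT) = (557.5763 − 601.52) · e^(−0.0418·15/12)
= -43.9437 × 0.949092 = -41.71
Short position value = −(long value) = kr 41.71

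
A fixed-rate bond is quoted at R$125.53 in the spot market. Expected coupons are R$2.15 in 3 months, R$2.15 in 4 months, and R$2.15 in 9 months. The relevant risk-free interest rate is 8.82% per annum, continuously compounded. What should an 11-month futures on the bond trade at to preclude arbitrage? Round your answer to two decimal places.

R$129.38

PV(coupons) I = 2.15·e^(−0.0882·3/12) + 2.15·e^(−0.0882·4/12) + 2.15·e^(−0.0882·9/12)
I = 2.1031 + 2.0877 + 2.0124 = 6.2032
F = (S − I)·e^(rT) = (125.53 − 6.2032) · e^(0.0882·11/12)
= 119.3268 · e^0.080850 = 119.3268 × 1.084208 = R$129.38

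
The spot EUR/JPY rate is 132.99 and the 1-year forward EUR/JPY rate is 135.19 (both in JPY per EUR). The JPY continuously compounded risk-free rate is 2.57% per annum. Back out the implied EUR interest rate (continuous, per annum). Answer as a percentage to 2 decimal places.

F = S·e^((r_JPY − r_EUR)T) ⇒ r_EUR = r_JPY − ln(F/S)/T
ln(135.19/132.99) = 0.016407; /(1) = 0.016407
r_EUR = 0.0257 − 0.016407 = 0.009293
r_EUR = 0.93%

0.93%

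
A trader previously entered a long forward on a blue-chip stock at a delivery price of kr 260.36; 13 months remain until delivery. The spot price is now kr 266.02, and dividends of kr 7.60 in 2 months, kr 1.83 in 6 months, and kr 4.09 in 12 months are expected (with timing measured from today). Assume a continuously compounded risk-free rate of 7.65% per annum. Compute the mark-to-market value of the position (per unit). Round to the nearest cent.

PV(remaining dividends) I = 7.60·e^(−0.0765·2/12) + 1.83·e^(−0.0765·6/12) + 4.09·e^(−0.0765·12/12) = 13.0538
Current forward F = (S − I)·e^(rT) = (266.02 − 13.0538)·e^(0.0765·13/12) = 252.9662 × 1.086406 = 274.8240
Value (long) = (F − K)·e^(−rT) = (274.8240 − 260.36) × 0.920466 = 13.3136
Value = kr 13.31

kr 13.31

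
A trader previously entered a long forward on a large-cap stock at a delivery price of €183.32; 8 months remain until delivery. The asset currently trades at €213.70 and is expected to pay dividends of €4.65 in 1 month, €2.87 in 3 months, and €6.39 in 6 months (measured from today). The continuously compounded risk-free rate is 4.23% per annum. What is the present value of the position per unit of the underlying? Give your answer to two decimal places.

PV(remaining dividends) I = 4.65·e^(−0.0423·1/12) + 2.87·e^(−0.0423·3/12) + 6.39·e^(−0.0423·6/12) = 13.7297
Current forward F = (S − I)·e^(rT) = (213.70 − 13.7297)·e^(0.0423·8/12) = 199.9703 × 1.028601 = 205.6897
Value (long) = (F − K)·e^(−rT) = (205.6897 − 183.32) × 0.972194 = 21.7477
Value = €21.75

€21.75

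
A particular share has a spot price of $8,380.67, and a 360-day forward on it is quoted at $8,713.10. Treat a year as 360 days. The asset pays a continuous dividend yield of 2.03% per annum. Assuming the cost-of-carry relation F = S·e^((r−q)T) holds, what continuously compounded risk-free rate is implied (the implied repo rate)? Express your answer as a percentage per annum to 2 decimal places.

From F = S·e^((r−q)T): (r − q) = ln(F/S)/T
ln(8713.10/8380.67) = ln(1.039666) = 0.038900
(r − q) = 0.038900 / (360/360) = 0.038900
r = ln(F/S)/T + q = 0.038900 + 0.0203 = 0.059200
r = 5.92%

5.92%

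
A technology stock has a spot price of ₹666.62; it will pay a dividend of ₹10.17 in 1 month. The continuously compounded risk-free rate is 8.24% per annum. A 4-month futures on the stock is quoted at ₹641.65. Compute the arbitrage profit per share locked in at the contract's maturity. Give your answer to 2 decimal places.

₹33.15 per share

PV(dividends) I = 10.17·e^(−0.0824·1/12) = 10.1004
Fair futures F* = (S − I)·e^(rT) = (666.62 − 10.1004)·e^0.027467 = 656.5196 × 1.027848 = 674.8024
Market ₹641.65 < fair 674.8024: forward underpriced → reverse cash-and-carry (short the stock, invest proceeds at r, pay the dividends, go long the forward).
Profit at T = |F_mkt − F*| = |641.65 − 674.8024| = ₹33.15 per share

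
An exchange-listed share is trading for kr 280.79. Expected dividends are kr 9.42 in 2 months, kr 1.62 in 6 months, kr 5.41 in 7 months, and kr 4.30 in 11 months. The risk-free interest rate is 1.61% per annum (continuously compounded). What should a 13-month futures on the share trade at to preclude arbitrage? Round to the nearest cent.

PV(dividends) I = 9.42·e^(−0.0161·2/12) + 1.62·e^(−0.0161·6/12) + 5.41·e^(−0.0161·7/12) + 4.30·e^(−0.0161·11/12)
I = 9.3948 + 1.6070 + 5.3594 + 4.2370 = 20.5982
F = (S − I)·e^(rT) = (280.79 − 20.5982) · e^(0.0161·13/12)
= 260.1918 · e^0.017442 = 260.1918 × 1.017595 = kr 264.77

kr 264.77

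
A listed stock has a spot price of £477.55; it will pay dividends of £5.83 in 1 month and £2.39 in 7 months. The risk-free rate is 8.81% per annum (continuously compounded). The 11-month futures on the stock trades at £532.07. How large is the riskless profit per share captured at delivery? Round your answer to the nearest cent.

£23.09 per share

PV(dividends) I = 5.83·e^(−0.0881·1/12) + 2.39·e^(−0.0881·7/12) = 8.0576
Fair futures F* = (S − I)·e^(rT) = (477.55 − 8.0576)·e^0.080758 = 469.4924 × 1.084109 = 508.9809
Market £532.07 > fair 508.9809: forward overpriced → cash-and-carry (borrow at r, buy the stock and collect the dividends, short the forward).
Profit at T = |F_mkt − F*| = |532.07 − 508.9809| = £23.09 per share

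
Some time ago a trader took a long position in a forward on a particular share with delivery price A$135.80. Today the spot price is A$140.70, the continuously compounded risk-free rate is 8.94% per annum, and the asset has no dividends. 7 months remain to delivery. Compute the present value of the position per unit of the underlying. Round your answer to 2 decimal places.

A$11.80

Current fair forward for the remaining 7 months: F = S·e^(r·T), r = 0.0894
F = 140.70 · e^(0.0894 × 7/12) = 140.70 × 1.053534 = 148.2322
Value of long forward = (F − K)·e^(−rT) = (148.2322 − 135.80) · e^(−0.0894·7/12)
= 12.4322 × 0.949186 = 11.80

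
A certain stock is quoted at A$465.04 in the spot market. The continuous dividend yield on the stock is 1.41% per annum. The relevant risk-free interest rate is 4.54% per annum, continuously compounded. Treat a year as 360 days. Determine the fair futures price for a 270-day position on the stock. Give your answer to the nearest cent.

A$476.09

F = S·e^((r − q)T) = 465.04 · e^((0.0454 − 0.0141) × 270/360)
= 465.04 · e^0.023475 = 465.04 × 1.023753
F = A$476.09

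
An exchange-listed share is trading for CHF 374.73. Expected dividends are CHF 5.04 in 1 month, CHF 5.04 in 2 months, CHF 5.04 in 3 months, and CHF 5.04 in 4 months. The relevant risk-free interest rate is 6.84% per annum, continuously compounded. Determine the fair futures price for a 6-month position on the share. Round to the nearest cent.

PV(dividends) I = 5.04·e^(−0.0684·1/12) + 5.04·e^(−0.0684·2/12) + 5.04·e^(−0.0684·3/12) + 5.04·e^(−0.0684·4/12)
I = 5.0114 + 4.9829 + 4.9545 + 4.9264 = 19.8752
F = (S − I)·e^(rT) = (374.73 − 19.8752) · e^(0.0684·6/12)
= 354.8548 · e^0.034200 = 354.8548 × 1.034792 = CHF 367.20

CHF 367.20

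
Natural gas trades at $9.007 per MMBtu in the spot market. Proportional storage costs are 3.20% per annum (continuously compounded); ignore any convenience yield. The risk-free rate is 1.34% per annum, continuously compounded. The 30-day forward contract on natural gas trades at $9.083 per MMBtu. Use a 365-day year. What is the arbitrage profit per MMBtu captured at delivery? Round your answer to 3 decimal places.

Fair forward: F* = S·e^(carry·T), with carry = (r + u) = 0.0134 + 0.0320 = 0.0454
F* = 9.007 · e^(0.0454 × 30/365) = 9.007 · e^0.003732 = 9.007 × 1.003739 = $9.0407
Market $9.083 > fair $9.0407: forward overpriced → cash-and-carry (buy spot, short the forward).
At maturity, profit = |F_mkt − F*| = |9.083 − 9.0407| = $0.042 per MMBtu

$0.042 per MMBtu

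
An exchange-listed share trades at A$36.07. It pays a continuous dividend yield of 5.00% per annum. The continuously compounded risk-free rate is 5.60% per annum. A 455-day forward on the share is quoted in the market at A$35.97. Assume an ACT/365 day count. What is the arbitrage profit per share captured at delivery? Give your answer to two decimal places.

A$0.37 per share

Fair forward: F* = S·e^(carry·T), with carry = (r − q) = 0.0560 − 0.0500 = 0.0060
F* = 36.07 · e^(0.0060 × 455/365) = 36.07 · e^0.007479 = 36.07 × 1.007507 = A$36.3408
Market A$35.97 < fair A$36.3408: forward underpriced → reverse cash-and-carry (short spot, go long the forward).
At maturity, profit = |F_mkt − F*| = |35.97 − 36.3408| = A$0.37 per share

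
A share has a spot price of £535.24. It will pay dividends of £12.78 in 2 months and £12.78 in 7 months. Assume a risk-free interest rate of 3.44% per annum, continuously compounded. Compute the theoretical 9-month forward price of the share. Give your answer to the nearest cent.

PV(dividends) I = 12.78·e^(−0.0344·2/12) + 12.78·e^(−0.0344·7/12)
I = 12.7069 + 12.5261 = 25.2330
F = (S − I)·e^(rT) = (535.24 − 25.2330) · e^(0.0344·9/12)
= 510.0070 · e^0.025800 = 510.0070 × 1.026136 = £523.34

£523.34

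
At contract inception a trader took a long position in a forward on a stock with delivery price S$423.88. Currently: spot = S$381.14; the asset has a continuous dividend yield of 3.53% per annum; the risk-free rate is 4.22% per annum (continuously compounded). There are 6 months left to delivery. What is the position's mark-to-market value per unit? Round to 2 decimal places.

-S$40.56

Current fair forward for the remaining 6 months: F = S·e^((r − q)·T), (r − q) = 0.0422 − 0.0353 = 0.0069
F = 381.14 · e^(0.0069 × 6/12) = 381.14 × 1.003456 = 382.4572
Value of long forward = (F − K)·e^(−rT) = (382.4572 − 423.88) · e^(−0.0422·6/12)
= -41.4228 × 0.979121 = -40.56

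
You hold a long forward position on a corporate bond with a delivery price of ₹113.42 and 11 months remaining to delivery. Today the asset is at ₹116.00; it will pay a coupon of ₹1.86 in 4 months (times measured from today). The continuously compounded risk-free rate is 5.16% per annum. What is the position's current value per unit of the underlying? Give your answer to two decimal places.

PV(remaining coupons) I = 1.86·e^(−0.0516·4/12) = 1.8283
Current forward F = (S − I)·e^(rT) = (116.00 − 1.8283)·e^(0.0516·11/12) = 114.1717 × 1.048436 = 119.7017
Value (long) = (F − K)·e^(−rT) = (119.7017 − 113.42) × 0.953801 = 5.9915
Value = ₹5.99

₹5.99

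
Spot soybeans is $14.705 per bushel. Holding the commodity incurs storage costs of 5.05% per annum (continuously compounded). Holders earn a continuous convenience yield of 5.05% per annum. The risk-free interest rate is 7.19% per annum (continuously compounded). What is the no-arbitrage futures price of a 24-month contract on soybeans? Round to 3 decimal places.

$16.979 per bushel

Net carry = r + u − y = 0.0719 + 0.0505 − 0.0505 = 0.0719
F = S·e^((r+u−y)T) = 14.705 · e^(0.0719 × 24/12) = 14.705 · e^0.143800
= 14.705 × 1.154653 = $16.979 per bushel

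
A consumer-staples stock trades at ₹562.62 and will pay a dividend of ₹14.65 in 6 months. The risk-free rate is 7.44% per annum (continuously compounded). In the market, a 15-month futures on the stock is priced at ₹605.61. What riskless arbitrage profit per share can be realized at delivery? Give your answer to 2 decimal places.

₹3.65 per share

PV(dividends) I = 14.65·e^(−0.0744·6/12) = 14.1150
Fair futures F* = (S − I)·e^(rT) = (562.62 − 14.1150)·e^0.093000 = 548.5050 × 1.097462 = 601.9634
Market ₹605.61 > fair 601.9634: forward overpriced → cash-and-carry (borrow at r, buy the stock and collect the dividends, short the forward).
Profit at T = |F_mkt − F*| = |605.61 − 601.9634| = ₹3.65 per share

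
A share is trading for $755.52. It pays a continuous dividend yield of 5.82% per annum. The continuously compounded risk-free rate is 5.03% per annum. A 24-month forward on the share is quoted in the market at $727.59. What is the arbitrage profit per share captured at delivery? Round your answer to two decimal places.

Fair forward: F* = S·e^(carry·T), with carry = (r − q) = 0.0503 − 0.0582 = -0.0079
F* = 755.52 · e^(-0.0079 × 24/12) = 755.52 · e^-0.015800 = 755.52 × 0.984324 = $743.6765
Market $727.59 < fair $743.6765: forward underpriced → reverse cash-and-carry (short spot, go long the forward).
At maturity, profit = |F_mkt − F*| = |727.59 − 743.6765| = $16.09 per share

$16.09 per share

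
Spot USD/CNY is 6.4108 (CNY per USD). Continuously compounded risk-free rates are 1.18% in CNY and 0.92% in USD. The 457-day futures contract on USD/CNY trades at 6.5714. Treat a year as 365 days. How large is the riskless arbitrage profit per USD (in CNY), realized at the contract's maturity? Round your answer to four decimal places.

Fair futures: F* = S·e^(carry·T), with carry = (r_CNY − r_USD) = 0.0118 − 0.0092 = 0.0026
F* = 6.4108 · e^(0.0026 × 457/365) = 6.4108 · e^0.003255 = 6.4108 × 1.003260 = 6.4317
Market 6.5714 > fair 6.4317: forward overpriced → cash-and-carry (buy spot, short the forward).
At maturity, profit = |F_mkt − F*| = |6.5714 − 6.4317| = 0.1397 per USD (in CNY)

0.1397 per USD (in CNY)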